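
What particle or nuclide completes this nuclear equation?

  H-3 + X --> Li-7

Conserve mass number: 3 + A = 7, so A = 4.
Conserve atomic number: 1 + Z = 3, so Z = 2.
A = 4 and Z = 2 is He-4 — an alpha particle.

alpha particle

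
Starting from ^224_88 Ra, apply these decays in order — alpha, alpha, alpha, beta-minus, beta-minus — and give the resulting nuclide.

Po-212

Start: (A, Z) = (224, 88).
After α: (220, 86).
After α: (216, 84).
After α: (212, 82).
After β⁻: (212, 83).
After β⁻: (212, 84).
Z = 84 is polonium.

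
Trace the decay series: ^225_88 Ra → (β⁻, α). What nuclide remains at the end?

Start: (A, Z) = (225, 88).
After β⁻: (225, 89).
After α: (221, 87).
Z = 87 is francium.

Fr-221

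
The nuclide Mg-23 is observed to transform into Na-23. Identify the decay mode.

beta-plus decay or electron capture

ΔA = 23 − 23 = 0; ΔZ = 11 − 12 = -1.
A is unchanged and Z drops by 1 — a proton has become a neutron (β⁺ emission or electron capture).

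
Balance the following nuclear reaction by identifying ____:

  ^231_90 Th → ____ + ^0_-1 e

Pa-231

Conserve mass number: 231 = A + 0, so A = 231.
Conserve atomic number: 90 = Z − 1, so Z = 91.
Z = 91 is protactinium, so the species is ^231_91 Pa.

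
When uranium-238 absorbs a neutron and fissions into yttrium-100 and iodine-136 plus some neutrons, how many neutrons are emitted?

Conserve mass number: 239 = 100 + 136 + k, so k = 239 − 236 = 3.
Check atomic number: 92 = 39 + 53 + 0 = 92. ✓

3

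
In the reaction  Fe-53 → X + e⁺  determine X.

Conserve mass number: 53 = A + 0, so A = 53.
Conserve atomic number: 26 = Z + 1, so Z = 25.
Z = 25 is manganese, so the species is Mn-53.

Mn-53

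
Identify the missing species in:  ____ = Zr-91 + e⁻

Y-91

Conserve mass number: A = 91 + 0, so A = 91.
Conserve atomic number: Z = 40 − 1, so Z = 39.
Z = 39 is yttrium, so the species is Y-91.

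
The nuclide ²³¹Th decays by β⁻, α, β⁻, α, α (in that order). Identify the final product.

Rn-219

Start: (A, Z) = (231, 90).
After β⁻: (231, 91).
After α: (227, 89).
After β⁻: (227, 90).
After α: (223, 88).
After α: (219, 86).
Z = 86 is radon.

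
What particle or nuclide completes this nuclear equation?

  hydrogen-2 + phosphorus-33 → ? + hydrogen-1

Conserve mass number: 2 + 33 = A + 1, so A = 34.
Conserve atomic number: 1 + 15 = Z + 1, so Z = 15.
Z = 15 is phosphorus, so the species is phosphorus-34.

P-34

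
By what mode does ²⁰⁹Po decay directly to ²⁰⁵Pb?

alpha decay

ΔA = 205 − 209 = -4; ΔZ = 82 − 84 = -2.
A drops by 4 and Z drops by 2 — the signature of alpha emission.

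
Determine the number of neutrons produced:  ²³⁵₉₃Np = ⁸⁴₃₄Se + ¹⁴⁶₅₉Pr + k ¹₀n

5

Conserve mass number: 235 = 84 + 146 + k, so k = 235 − 230 = 5.
Check atomic number: 93 = 34 + 59 + 0 = 93. ✓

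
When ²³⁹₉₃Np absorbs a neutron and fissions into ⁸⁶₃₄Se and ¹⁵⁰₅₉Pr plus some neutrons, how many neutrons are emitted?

Conserve mass number: 240 = 86 + 150 + k, so k = 240 − 236 = 4.
Check atomic number: 93 = 34 + 59 + 0 = 93. ✓

4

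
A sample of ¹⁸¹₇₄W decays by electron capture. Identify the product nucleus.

Electron capture: mass number changes by +0, atomic number by -1.
A: 181 = 181; Z: 74 − 1 = 73.
Z = 73 is tantalum, so the daughter is ¹⁸¹₇₃Ta.

Ta-181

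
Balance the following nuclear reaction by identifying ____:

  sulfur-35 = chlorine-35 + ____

beta-minus particle

Conserve mass number: 35 = 35 + A, so A = 0.
Conserve atomic number: 16 = 17 + Z, so Z = -1.
A = 0 and Z = -1 is e⁻ — a beta-minus particle.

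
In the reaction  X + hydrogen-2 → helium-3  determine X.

proton

Conserve mass number: A + 2 = 3, so A = 1.
Conserve atomic number: Z + 1 = 2, so Z = 1.
A = 1 and Z = 1 is hydrogen-1 — a proton.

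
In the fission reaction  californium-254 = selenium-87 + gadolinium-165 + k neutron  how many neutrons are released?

Conserve mass number: 254 = 87 + 165 + k, so k = 254 − 252 = 2.
Check atomic number: 98 = 34 + 64 + 0 = 98. ✓

2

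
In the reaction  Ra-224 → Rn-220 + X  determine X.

Conserve mass number: 224 = 220 + A, so A = 4.
Conserve atomic number: 88 = 86 + Z, so Z = 2.
A = 4 and Z = 2 is He-4 — an alpha particle.

alpha particle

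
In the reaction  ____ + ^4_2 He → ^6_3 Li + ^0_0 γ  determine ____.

Conserve mass number: A + 4 = 6 + 0, so A = 2.
Conserve atomic number: Z + 2 = 3 + 0, so Z = 1.
A = 2 and Z = 1 is ^2_1 H — a deuteron.

deuteron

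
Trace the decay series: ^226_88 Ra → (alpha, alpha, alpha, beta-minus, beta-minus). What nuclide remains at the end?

Start: (A, Z) = (226, 88).
After α: (222, 86).
After α: (218, 84).
After α: (214, 82).
After β⁻: (214, 83).
After β⁻: (214, 84).
Z = 84 is polonium.

Po-214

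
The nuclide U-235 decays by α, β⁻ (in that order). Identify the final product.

Start: (A, Z) = (235, 92).
After α: (231, 90).
After β⁻: (231, 91).
Z = 91 is protactinium.

Pa-231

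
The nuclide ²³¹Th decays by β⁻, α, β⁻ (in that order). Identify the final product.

Th-227

Start: (A, Z) = (231, 90).
After β⁻: (231, 91).
After α: (227, 89).
After β⁻: (227, 90).
Z = 90 is thorium.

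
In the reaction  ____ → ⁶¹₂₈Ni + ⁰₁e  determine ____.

Cu-61

Conserve mass number: A = 61 + 0, so A = 61.
Conserve atomic number: Z = 28 + 1, so Z = 29.
Z = 29 is copper, so the species is ⁶¹₂₉Cu.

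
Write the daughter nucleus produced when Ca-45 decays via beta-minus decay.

Beta-minus decay: mass number changes by +0, atomic number by +1.
A: 45 = 45; Z: 20 + 1 = 21.
Z = 21 is scandium, so the daughter is Sc-45.

Sc-45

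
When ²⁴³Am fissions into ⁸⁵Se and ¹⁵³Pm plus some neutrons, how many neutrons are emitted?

Conserve mass number: 243 = 85 + 153 + k, so k = 243 − 238 = 5.
Check atomic number: 95 = 34 + 61 + 0 = 95. ✓

5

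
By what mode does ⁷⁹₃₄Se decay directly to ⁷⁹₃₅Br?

beta-minus decay

ΔA = 79 − 79 = 0; ΔZ = 35 − 34 = +1.
A is unchanged and Z rises by 1 — a neutron has become a proton (β⁻ decay).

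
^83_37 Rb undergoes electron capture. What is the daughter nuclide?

Electron capture: mass number changes by +0, atomic number by -1.
A: 83 = 83; Z: 37 − 1 = 36.
Z = 36 is krypton, so the daughter is ^83_36 Kr.

Kr-83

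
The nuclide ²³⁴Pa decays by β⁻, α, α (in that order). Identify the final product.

Ra-226

Start: (A, Z) = (234, 91).
After β⁻: (234, 92).
After α: (230, 90).
After α: (226, 88).
Z = 88 is radium.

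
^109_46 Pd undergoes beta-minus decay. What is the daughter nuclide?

Beta-minus decay: mass number changes by +0, atomic number by +1.
A: 109 = 109; Z: 46 + 1 = 47.
Z = 47 is silver, so the daughter is ^109_47 Ag.

Ag-109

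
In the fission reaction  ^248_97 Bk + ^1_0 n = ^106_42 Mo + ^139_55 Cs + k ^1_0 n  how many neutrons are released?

4

Conserve mass number: 249 = 106 + 139 + k, so k = 249 − 245 = 4.
Check atomic number: 97 = 42 + 55 + 0 = 97. ✓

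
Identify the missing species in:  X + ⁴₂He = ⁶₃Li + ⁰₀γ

deuteron

Conserve mass number: A + 4 = 6 + 0, so A = 2.
Conserve atomic number: Z + 2 = 3 + 0, so Z = 1.
A = 2 and Z = 1 is ²₁H — a deuteron.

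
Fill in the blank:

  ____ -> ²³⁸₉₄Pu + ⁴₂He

Cm-242

Conserve mass number: A = 238 + 4, so A = 242.
Conserve atomic number: Z = 94 + 2, so Z = 96.
Z = 96 is curium, so the species is ²⁴²₉₆Cm.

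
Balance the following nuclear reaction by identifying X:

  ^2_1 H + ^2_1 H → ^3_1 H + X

proton

Conserve mass number: 2 + 2 = 3 + A, so A = 1.
Conserve atomic number: 1 + 1 = 1 + Z, so Z = 1.
A = 1 and Z = 1 is ^1_1 H — a proton.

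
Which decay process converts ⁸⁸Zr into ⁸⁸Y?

beta-plus decay or electron capture

ΔA = 88 − 88 = 0; ΔZ = 39 − 40 = -1.
A is unchanged and Z drops by 1 — a proton has become a neutron (β⁺ emission or electron capture).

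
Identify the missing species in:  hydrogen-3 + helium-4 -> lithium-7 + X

Conserve mass number: 3 + 4 = 7 + A, so A = 0.
Conserve atomic number: 1 + 2 = 3 + Z, so Z = 0.
A = 0 and Z = 0 is γ — a gamma ray.

gamma ray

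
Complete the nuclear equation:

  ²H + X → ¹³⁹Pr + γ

Ce-137

Conserve mass number: 2 + A = 139 + 0, so A = 137.
Conserve atomic number: 1 + Z = 59 + 0, so Z = 58.
Z = 58 is cerium, so the species is ¹³⁷Ce.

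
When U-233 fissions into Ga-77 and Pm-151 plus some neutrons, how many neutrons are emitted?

5

Conserve mass number: 233 = 77 + 151 + k, so k = 233 − 228 = 5.
Check atomic number: 92 = 31 + 61 + 0 = 92. ✓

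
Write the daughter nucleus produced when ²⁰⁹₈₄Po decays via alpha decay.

Alpha decay: mass number changes by -4, atomic number by -2.
A: 209 − 4 = 205; Z: 84 − 2 = 82.
Z = 82 is lead, so the daughter is ²⁰⁵₈₂Pb.

Pb-205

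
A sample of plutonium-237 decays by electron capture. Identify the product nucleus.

Electron capture: mass number changes by +0, atomic number by -1.
A: 237 = 237; Z: 94 − 1 = 93.
Z = 93 is neptunium, so the daughter is neptunium-237.

Np-237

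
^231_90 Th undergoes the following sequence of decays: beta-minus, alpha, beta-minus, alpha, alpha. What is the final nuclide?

Rn-219

Start: (A, Z) = (231, 90).
After β⁻: (231, 91).
After α: (227, 89).
After β⁻: (227, 90).
After α: (223, 88).
After α: (219, 86).
Z = 86 is radon.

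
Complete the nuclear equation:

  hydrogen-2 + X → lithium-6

alpha particle

Conserve mass number: 2 + A = 6, so A = 4.
Conserve atomic number: 1 + Z = 3, so Z = 2.
A = 4 and Z = 2 is helium-4 — an alpha particle.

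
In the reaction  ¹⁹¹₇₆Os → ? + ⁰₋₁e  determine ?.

Ir-191

Conserve mass number: 191 = A + 0, so A = 191.
Conserve atomic number: 76 = Z − 1, so Z = 77.
Z = 77 is iridium, so the species is ¹⁹¹₇₇Ir.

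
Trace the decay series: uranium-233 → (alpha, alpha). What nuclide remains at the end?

Start: (A, Z) = (233, 92).
After α: (229, 90).
After α: (225, 88).
Z = 88 is radium.

Ra-225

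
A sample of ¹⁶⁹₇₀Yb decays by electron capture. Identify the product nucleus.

Electron capture: mass number changes by +0, atomic number by -1.
A: 169 = 169; Z: 70 − 1 = 69.
Z = 69 is thulium, so the daughter is ¹⁶⁹₆₉Tm.

Tm-169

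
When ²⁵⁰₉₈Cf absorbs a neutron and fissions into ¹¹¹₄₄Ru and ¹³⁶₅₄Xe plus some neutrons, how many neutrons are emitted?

Conserve mass number: 251 = 111 + 136 + k, so k = 251 − 247 = 4.
Check atomic number: 98 = 44 + 54 + 0 = 98. ✓

4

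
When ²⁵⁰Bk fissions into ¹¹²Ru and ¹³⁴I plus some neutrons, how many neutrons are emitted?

Conserve mass number: 250 = 112 + 134 + k, so k = 250 − 246 = 4.
Check atomic number: 97 = 44 + 53 + 0 = 97. ✓

4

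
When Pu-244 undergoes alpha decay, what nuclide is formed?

U-240

Alpha decay: mass number changes by -4, atomic number by -2.
A: 244 − 4 = 240; Z: 94 − 2 = 92.
Z = 92 is uranium, so the daughter is U-240.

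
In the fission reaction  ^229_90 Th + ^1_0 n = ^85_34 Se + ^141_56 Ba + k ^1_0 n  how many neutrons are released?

Conserve mass number: 230 = 85 + 141 + k, so k = 230 − 226 = 4.
Check atomic number: 90 = 34 + 56 + 0 = 90. ✓

4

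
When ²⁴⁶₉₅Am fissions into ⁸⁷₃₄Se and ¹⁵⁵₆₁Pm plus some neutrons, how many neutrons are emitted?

4

Conserve mass number: 246 = 87 + 155 + k, so k = 246 − 242 = 4.
Check atomic number: 95 = 34 + 61 + 0 = 95. ✓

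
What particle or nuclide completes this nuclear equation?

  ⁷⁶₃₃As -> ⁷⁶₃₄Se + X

Conserve mass number: 76 = 76 + A, so A = 0.
Conserve atomic number: 33 = 34 + Z, so Z = -1.
A = 0 and Z = -1 is ⁰₋₁e — a beta-minus particle.

beta-minus particle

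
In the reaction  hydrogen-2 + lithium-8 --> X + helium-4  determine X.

Conserve mass number: 2 + 8 = A + 4, so A = 6.
Conserve atomic number: 1 + 3 = Z + 2, so Z = 2.
Z = 2 is helium, so the species is helium-6.

He-6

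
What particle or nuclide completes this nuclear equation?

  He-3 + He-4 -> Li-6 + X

Conserve mass number: 3 + 4 = 6 + A, so A = 1.
Conserve atomic number: 2 + 2 = 3 + Z, so Z = 1.
A = 1 and Z = 1 is H-1 — a proton.

proton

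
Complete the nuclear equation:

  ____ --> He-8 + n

Conserve mass number: A = 8 + 1, so A = 9.
Conserve atomic number: Z = 2 + 0, so Z = 2.
Z = 2 is helium, so the species is He-9.

He-9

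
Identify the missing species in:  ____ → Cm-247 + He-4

Conserve mass number: A = 247 + 4, so A = 251.
Conserve atomic number: Z = 96 + 2, so Z = 98.
Z = 98 is californium, so the species is Cf-251.

Cf-251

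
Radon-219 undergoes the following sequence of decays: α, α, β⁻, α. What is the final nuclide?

Tl-207

Start: (A, Z) = (219, 86).
After α: (215, 84).
After α: (211, 82).
After β⁻: (211, 83).
After α: (207, 81).
Z = 81 is thallium.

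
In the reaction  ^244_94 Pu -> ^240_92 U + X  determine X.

alpha particle

Conserve mass number: 244 = 240 + A, so A = 4.
Conserve atomic number: 94 = 92 + Z, so Z = 2.
A = 4 and Z = 2 is ^4_2 He — an alpha particle.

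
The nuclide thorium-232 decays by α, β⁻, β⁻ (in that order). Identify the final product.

Start: (A, Z) = (232, 90).
After α: (228, 88).
After β⁻: (228, 89).
After β⁻: (228, 90).
Z = 90 is thorium.

Th-228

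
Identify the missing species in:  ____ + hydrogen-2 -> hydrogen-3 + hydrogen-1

deuteron

Conserve mass number: A + 2 = 3 + 1, so A = 2.
Conserve atomic number: Z + 1 = 1 + 1, so Z = 1.
A = 2 and Z = 1 is hydrogen-2 — a deuteron.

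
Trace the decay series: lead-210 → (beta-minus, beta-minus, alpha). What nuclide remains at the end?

Start: (A, Z) = (210, 82).
After β⁻: (210, 83).
After β⁻: (210, 84).
After α: (206, 82).
Z = 82 is lead.

Pb-206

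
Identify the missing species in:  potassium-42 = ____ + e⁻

Ca-42

Conserve mass number: 42 = A + 0, so A = 42.
Conserve atomic number: 19 = Z − 1, so Z = 20.
Z = 20 is calcium, so the species is calcium-42.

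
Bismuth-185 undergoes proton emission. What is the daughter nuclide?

Proton emission: mass number changes by -1, atomic number by -1.
A: 185 − 1 = 184; Z: 83 − 1 = 82.
Z = 82 is lead, so the daughter is lead-184.

Pb-184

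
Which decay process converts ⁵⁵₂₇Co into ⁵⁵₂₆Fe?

ΔA = 55 − 55 = 0; ΔZ = 26 − 27 = -1.
A is unchanged and Z drops by 1 — a proton has become a neutron (β⁺ emission or electron capture).

beta-plus decay or electron capture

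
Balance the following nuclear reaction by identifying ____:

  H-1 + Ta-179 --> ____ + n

Conserve mass number: 1 + 179 = A + 1, so A = 179.
Conserve atomic number: 1 + 73 = Z + 0, so Z = 74.
Z = 74 is tungsten, so the species is W-179.

W-179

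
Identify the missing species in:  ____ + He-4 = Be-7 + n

alpha particle

Conserve mass number: A + 4 = 7 + 1, so A = 4.
Conserve atomic number: Z + 2 = 4 + 0, so Z = 2.
A = 4 and Z = 2 is He-4 — an alpha particle.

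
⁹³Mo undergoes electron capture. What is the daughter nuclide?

Electron capture: mass number changes by +0, atomic number by -1.
A: 93 = 93; Z: 42 − 1 = 41.
Z = 41 is niobium, so the daughter is ⁹³Nb.

Nb-93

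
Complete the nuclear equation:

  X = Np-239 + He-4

Conserve mass number: A = 239 + 4, so A = 243.
Conserve atomic number: Z = 93 + 2, so Z = 95.
Z = 95 is americium, so the species is Am-243.

Am-243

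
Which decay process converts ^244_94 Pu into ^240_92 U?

alpha decay

ΔA = 240 − 244 = -4; ΔZ = 92 − 94 = -2.
A drops by 4 and Z drops by 2 — the signature of alpha emission.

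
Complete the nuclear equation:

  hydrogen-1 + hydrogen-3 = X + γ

Conserve mass number: 1 + 3 = A + 0, so A = 4.
Conserve atomic number: 1 + 1 = Z + 0, so Z = 2.
A = 4 and Z = 2 is helium-4 — an alpha particle.

He-4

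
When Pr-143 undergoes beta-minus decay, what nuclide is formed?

Nd-143

Beta-minus decay: mass number changes by +0, atomic number by +1.
A: 143 = 143; Z: 59 + 1 = 60.
Z = 60 is neodymium, so the daughter is Nd-143.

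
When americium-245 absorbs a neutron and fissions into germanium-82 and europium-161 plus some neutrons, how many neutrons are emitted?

Conserve mass number: 246 = 82 + 161 + k, so k = 246 − 243 = 3.
Check atomic number: 95 = 32 + 63 + 0 = 95. ✓

3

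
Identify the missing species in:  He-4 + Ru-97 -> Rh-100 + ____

proton

Conserve mass number: 4 + 97 = 100 + A, so A = 1.
Conserve atomic number: 2 + 44 = 45 + Z, so Z = 1.
A = 1 and Z = 1 is H-1 — a proton.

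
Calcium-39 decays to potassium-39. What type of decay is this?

ΔA = 39 − 39 = 0; ΔZ = 19 − 20 = -1.
A is unchanged and Z drops by 1 — a proton has become a neutron (β⁺ emission or electron capture).

beta-plus decay or electron capture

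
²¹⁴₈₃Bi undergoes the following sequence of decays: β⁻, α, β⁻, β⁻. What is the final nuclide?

Start: (A, Z) = (214, 83).
After β⁻: (214, 84).
After α: (210, 82).
After β⁻: (210, 83).
After β⁻: (210, 84).
Z = 84 is polonium.

Po-210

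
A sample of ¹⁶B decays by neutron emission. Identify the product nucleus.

B-15

Neutron emission: mass number changes by -1, atomic number by +0.
A: 16 − 1 = 15; Z: 5 = 5.
Z = 5 is boron, so the daughter is ¹⁵B.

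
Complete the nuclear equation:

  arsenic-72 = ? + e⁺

Conserve mass number: 72 = A + 0, so A = 72.
Conserve atomic number: 33 = Z + 1, so Z = 32.
Z = 32 is germanium, so the species is germanium-72.

Ge-72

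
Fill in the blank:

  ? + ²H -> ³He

Conserve mass number: A + 2 = 3, so A = 1.
Conserve atomic number: Z + 1 = 2, so Z = 1.
A = 1 and Z = 1 is ¹H — a proton.

proton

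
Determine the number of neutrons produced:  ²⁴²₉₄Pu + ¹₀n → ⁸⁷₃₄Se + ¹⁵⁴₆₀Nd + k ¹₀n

Conserve mass number: 243 = 87 + 154 + k, so k = 243 − 241 = 2.
Check atomic number: 94 = 34 + 60 + 0 = 94. ✓

2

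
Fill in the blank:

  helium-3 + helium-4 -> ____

Conserve mass number: 3 + 4 = A, so A = 7.
Conserve atomic number: 2 + 2 = Z, so Z = 4.
Z = 4 is beryllium, so the species is beryllium-7.

Be-7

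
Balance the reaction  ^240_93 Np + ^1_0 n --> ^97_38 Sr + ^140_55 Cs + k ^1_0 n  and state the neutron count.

4

Conserve mass number: 241 = 97 + 140 + k, so k = 241 − 237 = 4.
Check atomic number: 93 = 38 + 55 + 0 = 93. ✓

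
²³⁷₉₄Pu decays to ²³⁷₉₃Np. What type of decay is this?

beta-plus decay or electron capture

ΔA = 237 − 237 = 0; ΔZ = 93 − 94 = -1.
A is unchanged and Z drops by 1 — a proton has become a neutron (β⁺ emission or electron capture).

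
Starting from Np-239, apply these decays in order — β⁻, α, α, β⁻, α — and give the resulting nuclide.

Ac-227

Start: (A, Z) = (239, 93).
After β⁻: (239, 94).
After α: (235, 92).
After α: (231, 90).
After β⁻: (231, 91).
After α: (227, 89).
Z = 89 is actinium.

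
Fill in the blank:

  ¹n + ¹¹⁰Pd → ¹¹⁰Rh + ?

proton

Conserve mass number: 1 + 110 = 110 + A, so A = 1.
Conserve atomic number: 0 + 46 = 45 + Z, so Z = 1.
A = 1 and Z = 1 is ¹H — a proton.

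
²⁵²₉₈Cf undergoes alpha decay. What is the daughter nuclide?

Alpha decay: mass number changes by -4, atomic number by -2.
A: 252 − 4 = 248; Z: 98 − 2 = 96.
Z = 96 is curium, so the daughter is ²⁴⁸₉₆Cm.

Cm-248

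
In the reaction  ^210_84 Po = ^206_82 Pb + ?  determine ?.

alpha particle

Conserve mass number: 210 = 206 + A, so A = 4.
Conserve atomic number: 84 = 82 + Z, so Z = 2.
A = 4 and Z = 2 is ^4_2 He — an alpha particle.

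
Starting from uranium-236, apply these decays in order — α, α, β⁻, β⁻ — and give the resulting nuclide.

Start: (A, Z) = (236, 92).
After α: (232, 90).
After α: (228, 88).
After β⁻: (228, 89).
After β⁻: (228, 90).
Z = 90 is thorium.

Th-228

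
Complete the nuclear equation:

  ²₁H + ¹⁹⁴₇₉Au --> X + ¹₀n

Conserve mass number: 2 + 194 = A + 1, so A = 195.
Conserve atomic number: 1 + 79 = Z + 0, so Z = 80.
Z = 80 is mercury, so the species is ¹⁹⁵₈₀Hg.

Hg-195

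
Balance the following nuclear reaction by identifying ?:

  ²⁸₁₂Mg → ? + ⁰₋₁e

Al-28

Conserve mass number: 28 = A + 0, so A = 28.
Conserve atomic number: 12 = Z − 1, so Z = 13.
Z = 13 is aluminium, so the species is ²⁸₁₃Al.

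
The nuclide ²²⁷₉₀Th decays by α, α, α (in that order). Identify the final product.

Start: (A, Z) = (227, 90).
After α: (223, 88).
After α: (219, 86).
After α: (215, 84).
Z = 84 is polonium.

Po-215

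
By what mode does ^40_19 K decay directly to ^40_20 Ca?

beta-minus decay

ΔA = 40 − 40 = 0; ΔZ = 20 − 19 = +1.
A is unchanged and Z rises by 1 — a neutron has become a proton (β⁻ decay).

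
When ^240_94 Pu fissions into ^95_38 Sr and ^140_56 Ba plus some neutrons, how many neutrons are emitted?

Conserve mass number: 240 = 95 + 140 + k, so k = 240 − 235 = 5.
Check atomic number: 94 = 38 + 56 + 0 = 94. ✓

5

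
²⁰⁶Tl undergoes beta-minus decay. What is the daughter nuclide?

Pb-206

Beta-minus decay: mass number changes by +0, atomic number by +1.
A: 206 = 206; Z: 81 + 1 = 82.
Z = 82 is lead, so the daughter is ²⁰⁶Pb.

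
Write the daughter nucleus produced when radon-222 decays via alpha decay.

Alpha decay: mass number changes by -4, atomic number by -2.
A: 222 − 4 = 218; Z: 86 − 2 = 84.
Z = 84 is polonium, so the daughter is polonium-218.

Po-218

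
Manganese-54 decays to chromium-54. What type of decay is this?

beta-plus decay or electron capture

ΔA = 54 − 54 = 0; ΔZ = 24 − 25 = -1.
A is unchanged and Z drops by 1 — a proton has become a neutron (β⁺ emission or electron capture).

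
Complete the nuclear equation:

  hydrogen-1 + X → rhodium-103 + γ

Ru-102

Conserve mass number: 1 + A = 103 + 0, so A = 102.
Conserve atomic number: 1 + Z = 45 + 0, so Z = 44.
Z = 44 is ruthenium, so the species is ruthenium-102.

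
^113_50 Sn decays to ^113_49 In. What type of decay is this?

ΔA = 113 − 113 = 0; ΔZ = 49 − 50 = -1.
A is unchanged and Z drops by 1 — a proton has become a neutron (β⁺ emission or electron capture).

beta-plus decay or electron capture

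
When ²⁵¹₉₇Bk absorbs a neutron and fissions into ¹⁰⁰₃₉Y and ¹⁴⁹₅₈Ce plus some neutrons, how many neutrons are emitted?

3

Conserve mass number: 252 = 100 + 149 + k, so k = 252 − 249 = 3.
Check atomic number: 97 = 39 + 58 + 0 = 97. ✓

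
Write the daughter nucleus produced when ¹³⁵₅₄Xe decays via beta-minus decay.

Cs-135

Beta-minus decay: mass number changes by +0, atomic number by +1.
A: 135 = 135; Z: 54 + 1 = 55.
Z = 55 is caesium, so the daughter is ¹³⁵₅₅Cs.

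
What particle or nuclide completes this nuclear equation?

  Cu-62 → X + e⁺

Conserve mass number: 62 = A + 0, so A = 62.
Conserve atomic number: 29 = Z + 1, so Z = 28.
Z = 28 is nickel, so the species is Ni-62.

Ni-62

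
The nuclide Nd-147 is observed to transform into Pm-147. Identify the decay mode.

ΔA = 147 − 147 = 0; ΔZ = 61 − 60 = +1.
A is unchanged and Z rises by 1 — a neutron has become a proton (β⁻ decay).

beta-minus decay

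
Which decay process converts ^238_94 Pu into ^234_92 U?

ΔA = 234 − 238 = -4; ΔZ = 92 − 94 = -2.
A drops by 4 and Z drops by 2 — the signature of alpha emission.

alpha decay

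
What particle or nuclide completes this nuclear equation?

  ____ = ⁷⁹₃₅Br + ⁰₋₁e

Conserve mass number: A = 79 + 0, so A = 79.
Conserve atomic number: Z = 35 − 1, so Z = 34.
Z = 34 is selenium, so the species is ⁷⁹₃₄Se.

Se-79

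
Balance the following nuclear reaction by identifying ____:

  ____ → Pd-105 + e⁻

Conserve mass number: A = 105 + 0, so A = 105.
Conserve atomic number: Z = 46 − 1, so Z = 45.
Z = 45 is rhodium, so the species is Rh-105.

Rh-105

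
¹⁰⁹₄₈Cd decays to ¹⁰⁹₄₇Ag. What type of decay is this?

ΔA = 109 − 109 = 0; ΔZ = 47 − 48 = -1.
A is unchanged and Z drops by 1 — a proton has become a neutron (β⁺ emission or electron capture).

beta-plus decay or electron capture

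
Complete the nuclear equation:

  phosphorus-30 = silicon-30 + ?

Conserve mass number: 30 = 30 + A, so A = 0.
Conserve atomic number: 15 = 14 + Z, so Z = 1.
A = 0 and Z = 1 is e⁺ — a positron.

positron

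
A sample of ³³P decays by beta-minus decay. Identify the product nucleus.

S-33

Beta-minus decay: mass number changes by +0, atomic number by +1.
A: 33 = 33; Z: 15 + 1 = 16.
Z = 16 is sulfur, so the daughter is ³³S.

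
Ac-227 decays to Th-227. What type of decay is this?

beta-minus decay

ΔA = 227 − 227 = 0; ΔZ = 90 − 89 = +1.
A is unchanged and Z rises by 1 — a neutron has become a proton (β⁻ decay).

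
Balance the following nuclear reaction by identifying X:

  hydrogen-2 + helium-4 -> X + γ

Li-6

Conserve mass number: 2 + 4 = A + 0, so A = 6.
Conserve atomic number: 1 + 2 = Z + 0, so Z = 3.
Z = 3 is lithium, so the species is lithium-6.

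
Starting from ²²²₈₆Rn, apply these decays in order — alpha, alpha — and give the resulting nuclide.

Pb-214

Start: (A, Z) = (222, 86).
After α: (218, 84).
After α: (214, 82).
Z = 82 is lead.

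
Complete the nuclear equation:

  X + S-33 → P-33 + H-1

Conserve mass number: A + 33 = 33 + 1, so A = 1.
Conserve atomic number: Z + 16 = 15 + 1, so Z = 0.
A = 1 and Z = 0 is n — a neutron.

neutron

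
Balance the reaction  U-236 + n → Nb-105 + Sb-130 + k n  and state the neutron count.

2

Conserve mass number: 237 = 105 + 130 + k, so k = 237 − 235 = 2.
Check atomic number: 92 = 41 + 51 + 0 = 92. ✓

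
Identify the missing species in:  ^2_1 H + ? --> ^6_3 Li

alpha particle

Conserve mass number: 2 + A = 6, so A = 4.
Conserve atomic number: 1 + Z = 3, so Z = 2.
A = 4 and Z = 2 is ^4_2 He — an alpha particle.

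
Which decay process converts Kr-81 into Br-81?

beta-plus decay or electron capture

ΔA = 81 − 81 = 0; ΔZ = 35 − 36 = -1.
A is unchanged and Z drops by 1 — a proton has become a neutron (β⁺ emission or electron capture).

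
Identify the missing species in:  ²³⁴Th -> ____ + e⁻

Conserve mass number: 234 = A + 0, so A = 234.
Conserve atomic number: 90 = Z − 1, so Z = 91.
Z = 91 is protactinium, so the species is ²³⁴Pa.

Pa-234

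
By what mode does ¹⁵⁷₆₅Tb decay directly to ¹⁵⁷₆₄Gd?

ΔA = 157 − 157 = 0; ΔZ = 64 − 65 = -1.
A is unchanged and Z drops by 1 — a proton has become a neutron (β⁺ emission or electron capture).

beta-plus decay or electron capture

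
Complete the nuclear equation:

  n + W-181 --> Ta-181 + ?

proton

Conserve mass number: 1 + 181 = 181 + A, so A = 1.
Conserve atomic number: 0 + 74 = 73 + Z, so Z = 1.
A = 1 and Z = 1 is H-1 — a proton.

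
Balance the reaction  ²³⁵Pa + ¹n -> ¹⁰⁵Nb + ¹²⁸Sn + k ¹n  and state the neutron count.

Conserve mass number: 236 = 105 + 128 + k, so k = 236 − 233 = 3.
Check atomic number: 91 = 41 + 50 + 0 = 91. ✓

3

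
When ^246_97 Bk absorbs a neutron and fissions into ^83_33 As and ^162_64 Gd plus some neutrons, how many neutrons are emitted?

2

Conserve mass number: 247 = 83 + 162 + k, so k = 247 − 245 = 2.
Check atomic number: 97 = 33 + 64 + 0 = 97. ✓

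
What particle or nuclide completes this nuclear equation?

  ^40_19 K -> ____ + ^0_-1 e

Conserve mass number: 40 = A + 0, so A = 40.
Conserve atomic number: 19 = Z − 1, so Z = 20.
Z = 20 is calcium, so the species is ^40_20 Ca.

Ca-40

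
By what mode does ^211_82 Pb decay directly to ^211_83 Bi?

beta-minus decay

ΔA = 211 − 211 = 0; ΔZ = 83 − 82 = +1.
A is unchanged and Z rises by 1 — a neutron has become a proton (β⁻ decay).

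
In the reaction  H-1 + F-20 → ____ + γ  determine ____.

Ne-21

Conserve mass number: 1 + 20 = A + 0, so A = 21.
Conserve atomic number: 1 + 9 = Z + 0, so Z = 10.
Z = 10 is neon, so the species is Ne-21.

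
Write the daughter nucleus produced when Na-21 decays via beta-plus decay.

Ne-21

Beta-plus decay: mass number changes by +0, atomic number by -1.
A: 21 = 21; Z: 11 − 1 = 10.
Z = 10 is neon, so the daughter is Ne-21.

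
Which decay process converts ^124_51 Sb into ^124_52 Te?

ΔA = 124 − 124 = 0; ΔZ = 52 − 51 = +1.
A is unchanged and Z rises by 1 — a neutron has become a proton (β⁻ decay).

beta-minus decay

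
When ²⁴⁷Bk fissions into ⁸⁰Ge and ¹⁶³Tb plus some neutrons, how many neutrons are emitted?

4

Conserve mass number: 247 = 80 + 163 + k, so k = 247 − 243 = 4.
Check atomic number: 97 = 32 + 65 + 0 = 97. ✓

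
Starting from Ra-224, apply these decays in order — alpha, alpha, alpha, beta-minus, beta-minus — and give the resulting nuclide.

Po-212

Start: (A, Z) = (224, 88).
After α: (220, 86).
After α: (216, 84).
After α: (212, 82).
After β⁻: (212, 83).
After β⁻: (212, 84).
Z = 84 is polonium.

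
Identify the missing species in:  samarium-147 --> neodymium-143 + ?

Conserve mass number: 147 = 143 + A, so A = 4.
Conserve atomic number: 62 = 60 + Z, so Z = 2.
A = 4 and Z = 2 is helium-4 — an alpha particle.

alpha particle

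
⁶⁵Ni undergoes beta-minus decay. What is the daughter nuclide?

Cu-65

Beta-minus decay: mass number changes by +0, atomic number by +1.
A: 65 = 65; Z: 28 + 1 = 29.
Z = 29 is copper, so the daughter is ⁶⁵Cu.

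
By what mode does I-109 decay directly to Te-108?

proton emission

ΔA = 108 − 109 = -1; ΔZ = 52 − 53 = -1.
A drops by 1 and Z drops by 1 — a proton was emitted.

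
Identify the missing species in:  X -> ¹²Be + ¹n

Be-13

Conserve mass number: A = 12 + 1, so A = 13.
Conserve atomic number: Z = 4 + 0, so Z = 4.
Z = 4 is beryllium, so the species is ¹³Be.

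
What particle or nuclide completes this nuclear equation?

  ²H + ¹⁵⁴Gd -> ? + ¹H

Conserve mass number: 2 + 154 = A + 1, so A = 155.
Conserve atomic number: 1 + 64 = Z + 1, so Z = 64.
Z = 64 is gadolinium, so the species is ¹⁵⁵Gd.

Gd-155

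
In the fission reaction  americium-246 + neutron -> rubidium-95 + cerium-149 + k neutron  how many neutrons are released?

Conserve mass number: 247 = 95 + 149 + k, so k = 247 − 244 = 3.
Check atomic number: 95 = 37 + 58 + 0 = 95. ✓

3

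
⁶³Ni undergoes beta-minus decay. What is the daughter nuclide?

Cu-63

Beta-minus decay: mass number changes by +0, atomic number by +1.
A: 63 = 63; Z: 28 + 1 = 29.
Z = 29 is copper, so the daughter is ⁶³Cu.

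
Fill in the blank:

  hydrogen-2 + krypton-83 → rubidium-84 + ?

Conserve mass number: 2 + 83 = 84 + A, so A = 1.
Conserve atomic number: 1 + 36 = 37 + Z, so Z = 0.
A = 1 and Z = 0 is neutron — a neutron.

neutron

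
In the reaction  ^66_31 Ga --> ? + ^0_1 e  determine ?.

Conserve mass number: 66 = A + 0, so A = 66.
Conserve atomic number: 31 = Z + 1, so Z = 30.
Z = 30 is zinc, so the species is ^66_30 Zn.

Zn-66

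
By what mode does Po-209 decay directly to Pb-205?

alpha decay

ΔA = 205 − 209 = -4; ΔZ = 82 − 84 = -2.
A drops by 4 and Z drops by 2 — the signature of alpha emission.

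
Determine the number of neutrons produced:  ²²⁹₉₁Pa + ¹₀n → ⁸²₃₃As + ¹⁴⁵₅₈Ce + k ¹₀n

3

Conserve mass number: 230 = 82 + 145 + k, so k = 230 − 227 = 3.
Check atomic number: 91 = 33 + 58 + 0 = 91. ✓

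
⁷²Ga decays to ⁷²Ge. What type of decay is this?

beta-minus decay

ΔA = 72 − 72 = 0; ΔZ = 32 − 31 = +1.
A is unchanged and Z rises by 1 — a neutron has become a proton (β⁻ decay).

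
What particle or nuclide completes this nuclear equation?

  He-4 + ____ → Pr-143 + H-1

Ce-140

Conserve mass number: 4 + A = 143 + 1, so A = 140.
Conserve atomic number: 2 + Z = 59 + 1, so Z = 58.
Z = 58 is cerium, so the species is Ce-140.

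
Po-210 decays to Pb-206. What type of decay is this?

alpha decay

ΔA = 206 − 210 = -4; ΔZ = 82 − 84 = -2.
A drops by 4 and Z drops by 2 — the signature of alpha emission.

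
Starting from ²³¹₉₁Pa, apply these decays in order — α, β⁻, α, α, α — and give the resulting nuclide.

Po-215

Start: (A, Z) = (231, 91).
After α: (227, 89).
After β⁻: (227, 90).
After α: (223, 88).
After α: (219, 86).
After α: (215, 84).
Z = 84 is polonium.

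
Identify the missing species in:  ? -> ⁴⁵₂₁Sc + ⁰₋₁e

Ca-45

Conserve mass number: A = 45 + 0, so A = 45.
Conserve atomic number: Z = 21 − 1, so Z = 20.
Z = 20 is calcium, so the species is ⁴⁵₂₀Ca.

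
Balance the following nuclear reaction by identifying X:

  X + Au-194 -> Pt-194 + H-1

neutron

Conserve mass number: A + 194 = 194 + 1, so A = 1.
Conserve atomic number: Z + 79 = 78 + 1, so Z = 0.
A = 1 and Z = 0 is n — a neutron.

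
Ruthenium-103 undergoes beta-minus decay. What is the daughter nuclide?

Beta-minus decay: mass number changes by +0, atomic number by +1.
A: 103 = 103; Z: 44 + 1 = 45.
Z = 45 is rhodium, so the daughter is rhodium-103.

Rh-103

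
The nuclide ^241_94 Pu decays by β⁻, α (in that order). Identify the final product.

Np-237

Start: (A, Z) = (241, 94).
After β⁻: (241, 95).
After α: (237, 93).
Z = 93 is neptunium.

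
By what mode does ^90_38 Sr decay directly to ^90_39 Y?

ΔA = 90 − 90 = 0; ΔZ = 39 − 38 = +1.
A is unchanged and Z rises by 1 — a neutron has become a proton (β⁻ decay).

beta-minus decay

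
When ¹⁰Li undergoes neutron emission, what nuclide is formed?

Neutron emission: mass number changes by -1, atomic number by +0.
A: 10 − 1 = 9; Z: 3 = 3.
Z = 3 is lithium, so the daughter is ⁹Li.

Li-9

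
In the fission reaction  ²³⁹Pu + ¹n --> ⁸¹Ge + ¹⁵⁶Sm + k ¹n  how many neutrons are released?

Conserve mass number: 240 = 81 + 156 + k, so k = 240 − 237 = 3.
Check atomic number: 94 = 32 + 62 + 0 = 94. ✓

3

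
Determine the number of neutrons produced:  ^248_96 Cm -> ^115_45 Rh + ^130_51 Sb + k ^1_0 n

3

Conserve mass number: 248 = 115 + 130 + k, so k = 248 − 245 = 3.
Check atomic number: 96 = 45 + 51 + 0 = 96. ✓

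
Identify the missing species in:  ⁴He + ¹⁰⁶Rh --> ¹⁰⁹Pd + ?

proton

Conserve mass number: 4 + 106 = 109 + A, so A = 1.
Conserve atomic number: 2 + 45 = 46 + Z, so Z = 1.
A = 1 and Z = 1 is ¹H — a proton.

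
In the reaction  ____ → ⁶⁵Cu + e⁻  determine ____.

Conserve mass number: A = 65 + 0, so A = 65.
Conserve atomic number: Z = 29 − 1, so Z = 28.
Z = 28 is nickel, so the species is ⁶⁵Ni.

Ni-65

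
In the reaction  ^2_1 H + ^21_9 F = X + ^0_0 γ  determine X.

Ne-23

Conserve mass number: 2 + 21 = A + 0, so A = 23.
Conserve atomic number: 1 + 9 = Z + 0, so Z = 10.
Z = 10 is neon, so the species is ^23_10 Ne.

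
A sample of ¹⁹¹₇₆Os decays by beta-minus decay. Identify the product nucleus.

Ir-191

Beta-minus decay: mass number changes by +0, atomic number by +1.
A: 191 = 191; Z: 76 + 1 = 77.
Z = 77 is iridium, so the daughter is ¹⁹¹₇₇Ir.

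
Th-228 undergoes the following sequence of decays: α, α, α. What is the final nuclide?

Po-216

Start: (A, Z) = (228, 90).
After α: (224, 88).
After α: (220, 86).
After α: (216, 84).
Z = 84 is polonium.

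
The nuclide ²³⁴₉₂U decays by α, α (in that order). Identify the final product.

Start: (A, Z) = (234, 92).
After α: (230, 90).
After α: (226, 88).
Z = 88 is radium.

Ra-226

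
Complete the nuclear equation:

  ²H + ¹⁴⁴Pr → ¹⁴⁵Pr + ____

proton

Conserve mass number: 2 + 144 = 145 + A, so A = 1.
Conserve atomic number: 1 + 59 = 59 + Z, so Z = 1.
A = 1 and Z = 1 is ¹H — a proton.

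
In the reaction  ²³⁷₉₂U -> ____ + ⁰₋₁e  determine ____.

Conserve mass number: 237 = A + 0, so A = 237.
Conserve atomic number: 92 = Z − 1, so Z = 93.
Z = 93 is neptunium, so the species is ²³⁷₉₃Np.

Np-237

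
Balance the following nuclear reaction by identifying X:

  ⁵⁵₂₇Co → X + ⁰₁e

Conserve mass number: 55 = A + 0, so A = 55.
Conserve atomic number: 27 = Z + 1, so Z = 26.
Z = 26 is iron, so the species is ⁵⁵₂₆Fe.

Fe-55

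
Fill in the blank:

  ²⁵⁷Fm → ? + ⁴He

Cf-253

Conserve mass number: 257 = A + 4, so A = 253.
Conserve atomic number: 100 = Z + 2, so Z = 98.
Z = 98 is californium, so the species is ²⁵³Cf.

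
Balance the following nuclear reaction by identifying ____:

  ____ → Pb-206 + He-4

Conserve mass number: A = 206 + 4, so A = 210.
Conserve atomic number: Z = 82 + 2, so Z = 84.
Z = 84 is polonium, so the species is Po-210.

Po-210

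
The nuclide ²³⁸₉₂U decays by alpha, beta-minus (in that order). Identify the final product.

Start: (A, Z) = (238, 92).
After α: (234, 90).
After β⁻: (234, 91).
Z = 91 is protactinium.

Pa-234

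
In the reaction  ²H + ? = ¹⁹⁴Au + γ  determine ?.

Conserve mass number: 2 + A = 194 + 0, so A = 192.
Conserve atomic number: 1 + Z = 79 + 0, so Z = 78.
Z = 78 is platinum, so the species is ¹⁹²Pt.

Pt-192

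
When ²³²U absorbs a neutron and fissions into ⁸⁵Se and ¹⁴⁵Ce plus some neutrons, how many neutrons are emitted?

Conserve mass number: 233 = 85 + 145 + k, so k = 233 − 230 = 3.
Check atomic number: 92 = 34 + 58 + 0 = 92. ✓

3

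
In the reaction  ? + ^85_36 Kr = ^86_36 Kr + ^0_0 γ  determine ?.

Conserve mass number: A + 85 = 86 + 0, so A = 1.
Conserve atomic number: Z + 36 = 36 + 0, so Z = 0.
A = 1 and Z = 0 is ^1_0 n — a neutron.

neutron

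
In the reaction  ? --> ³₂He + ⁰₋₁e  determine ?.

Conserve mass number: A = 3 + 0, so A = 3.
Conserve atomic number: Z = 2 − 1, so Z = 1.
A = 3 and Z = 1 is ³₁H — a triton.

H-3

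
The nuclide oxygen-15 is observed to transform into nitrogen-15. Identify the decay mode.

beta-plus decay or electron capture

ΔA = 15 − 15 = 0; ΔZ = 7 − 8 = -1.
A is unchanged and Z drops by 1 — a proton has become a neutron (β⁺ emission or electron capture).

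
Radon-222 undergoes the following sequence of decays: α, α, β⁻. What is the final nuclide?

Bi-214

Start: (A, Z) = (222, 86).
After α: (218, 84).
After α: (214, 82).
After β⁻: (214, 83).
Z = 83 is bismuth.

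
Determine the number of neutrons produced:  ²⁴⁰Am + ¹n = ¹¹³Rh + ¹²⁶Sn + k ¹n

Conserve mass number: 241 = 113 + 126 + k, so k = 241 − 239 = 2.
Check atomic number: 95 = 45 + 50 + 0 = 95. ✓

2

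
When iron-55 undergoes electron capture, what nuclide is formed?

Mn-55

Electron capture: mass number changes by +0, atomic number by -1.
A: 55 = 55; Z: 26 − 1 = 25.
Z = 25 is manganese, so the daughter is manganese-55.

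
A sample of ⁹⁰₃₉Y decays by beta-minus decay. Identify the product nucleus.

Beta-minus decay: mass number changes by +0, atomic number by +1.
A: 90 = 90; Z: 39 + 1 = 40.
Z = 40 is zirconium, so the daughter is ⁹⁰₄₀Zr.

Zr-90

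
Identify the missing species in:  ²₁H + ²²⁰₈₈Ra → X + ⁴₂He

Fr-218

Conserve mass number: 2 + 220 = A + 4, so A = 218.
Conserve atomic number: 1 + 88 = Z + 2, so Z = 87.
Z = 87 is francium, so the species is ²¹⁸₈₇Fr.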